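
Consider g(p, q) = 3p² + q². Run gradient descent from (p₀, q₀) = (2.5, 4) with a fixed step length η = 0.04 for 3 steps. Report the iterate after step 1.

∇g = (6p, 2q)
(p₁, q₁) = (2.5, 4) − 0.04·(15, 8) = (1.9, 3.68)

(1.9, 3.68)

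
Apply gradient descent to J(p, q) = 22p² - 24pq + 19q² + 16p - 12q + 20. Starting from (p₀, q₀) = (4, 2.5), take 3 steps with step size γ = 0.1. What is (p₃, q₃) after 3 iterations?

∇J = (44p - 24q + 16, -24p + 38q - 12)
Step 1: at (4, 2.5), ∇J = (132, -13) → (4, 2.5) − 0.1·(132, -13) = (-9.2, 3.8)
Step 2: at (-9.2, 3.8), ∇J = (-480, 353.2) → (-9.2, 3.8) − 0.1·(-480, 353.2) = (38.8, -31.52)
Step 3: at (38.8, -31.52), ∇J = (2479.68, -2140.96) → (38.8, -31.52) − 0.1·(2479.68, -2140.96) = (-209.168, 182.576)

(-209.168, 182.576)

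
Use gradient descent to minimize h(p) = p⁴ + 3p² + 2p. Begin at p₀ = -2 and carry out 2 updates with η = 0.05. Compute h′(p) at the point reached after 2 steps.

1.818689825568

h′(p) = 4p³ + 6p + 2
Step 1: h′(-2) = -42; p₁ = -2 − 0.05·(-42) = 0.1
Step 2: h′(0.1) = 2.604; p₂ = 0.1 − 0.05·2.604 = -0.0302
h′(p) at (-0.0302) = 1.818689825568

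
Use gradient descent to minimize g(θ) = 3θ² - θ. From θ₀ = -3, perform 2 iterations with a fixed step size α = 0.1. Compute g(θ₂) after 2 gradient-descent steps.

0.6868

g′(θ) = 6θ - 1
θ₁ = -3 − 0.1·(-19) = -1.1
θ₂ = -1.1 − 0.1·(-7.6) = -0.34
g(-0.34) = 0.6868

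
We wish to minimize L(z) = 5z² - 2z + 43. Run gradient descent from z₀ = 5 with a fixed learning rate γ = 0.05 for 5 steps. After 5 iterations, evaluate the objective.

42.9125

L′(z) = 10z - 2
z₁ = 5 − 0.05·48 = 2.6
z₂ = 2.6 − 0.05·24 = 1.4
z₃ = 1.4 − 0.05·12 = 0.8
z₄ = 0.8 − 0.05·6 = 0.5
z₅ = 0.5 − 0.05·3 = 0.35
L(0.35) = 42.9125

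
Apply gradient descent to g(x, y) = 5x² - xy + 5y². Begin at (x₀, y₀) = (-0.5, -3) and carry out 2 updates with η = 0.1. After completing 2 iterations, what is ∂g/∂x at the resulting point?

-0.02

∇g = (10x - y, -x + 10y)
Step 1: at (-0.5, -3), ∇g = (-2, -29.5) → (-0.5, -3) − 0.1·(-2, -29.5) = (-0.3, -0.05)
Step 2: at (-0.3, -0.05), ∇g = (-2.95, -0.2) → (-0.3, -0.05) − 0.1·(-2.95, -0.2) = (-0.005, -0.03)
∂g/∂x at (-0.005, -0.03) = -0.02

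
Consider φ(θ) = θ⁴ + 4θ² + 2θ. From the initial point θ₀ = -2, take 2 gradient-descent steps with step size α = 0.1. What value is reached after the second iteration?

-6.7104

φ′(θ) = 4θ³ + 8θ + 2
θ₁ = -2 − 0.1·(-46) = 2.6
θ₂ = 2.6 − 0.1·93.104 = -6.7104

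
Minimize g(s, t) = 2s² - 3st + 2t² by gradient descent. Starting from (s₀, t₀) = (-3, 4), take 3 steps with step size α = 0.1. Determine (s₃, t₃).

∇g = (4s - 3t, -3s + 4t)
Step 1: at (-3, 4), ∇g = (-24, 25) → (-3, 4) − 0.1·(-24, 25) = (-0.6, 1.5)
Step 2: at (-0.6, 1.5), ∇g = (-6.9, 7.8) → (-0.6, 1.5) − 0.1·(-6.9, 7.8) = (0.09, 0.72)
Step 3: at (0.09, 0.72), ∇g = (-1.8, 2.61) → (0.09, 0.72) − 0.1·(-1.8, 2.61) = (0.27, 0.459)

(0.27, 0.459)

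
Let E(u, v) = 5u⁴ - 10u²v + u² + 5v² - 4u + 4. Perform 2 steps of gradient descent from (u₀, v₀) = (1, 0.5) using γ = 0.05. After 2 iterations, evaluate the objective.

∇E = (20u³ - 20uv + 2u - 4, -10u² + 10v)
Step 1: at (1, 0.5), ∇E = (8, -5) → (1, 0.5) − 0.05·(8, -5) = (0.6, 0.75)
Step 2: at (0.6, 0.75), ∇E = (-7.48, 3.9) → (0.6, 0.75) − 0.05·(-7.48, 3.9) = (0.974, 0.555)
E(0.974, 0.555) = 1.82757996488

1.82757996488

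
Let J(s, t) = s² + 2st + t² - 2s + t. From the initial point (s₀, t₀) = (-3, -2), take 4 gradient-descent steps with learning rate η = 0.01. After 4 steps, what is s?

∇J = (2s + 2t - 2, 2s + 2t + 1)
(s₁, t₁) = (-3, -2) − 0.01·(-12, -9) = (-2.88, -1.91)
(s₂, t₂) = (-2.88, -1.91) − 0.01·(-11.58, -8.58) = (-2.7642, -1.8242)
(s₃, t₃) = (-2.7642, -1.8242) − 0.01·(-11.1768, -8.1768) = (-2.652432, -1.742432)
(s₄, t₄) = (-2.652432, -1.742432) − 0.01·(-10.789728, -7.789728) = (-2.54453472, -1.66453472)
s = -2.54453472

-2.54453472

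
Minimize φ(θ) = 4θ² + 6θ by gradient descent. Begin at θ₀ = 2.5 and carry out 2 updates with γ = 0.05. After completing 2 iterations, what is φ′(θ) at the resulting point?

9.36

φ′(θ) = 8θ + 6
θ₁ = 2.5 − 0.05·26 = 1.2
θ₂ = 1.2 − 0.05·15.6 = 0.42
φ′(θ) at (0.42) = 9.36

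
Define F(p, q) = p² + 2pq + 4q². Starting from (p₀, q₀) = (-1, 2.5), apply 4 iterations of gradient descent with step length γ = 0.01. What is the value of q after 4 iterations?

∇F = (2p + 2q, 2p + 8q)
Step 1: at (-1, 2.5), ∇F = (3, 18) → (-1, 2.5) − 0.01·(3, 18) = (-1.03, 2.32)
Step 2: at (-1.03, 2.32), ∇F = (2.58, 16.5) → (-1.03, 2.32) − 0.01·(2.58, 16.5) = (-1.0558, 2.155)
Step 3: at (-1.0558, 2.155), ∇F = (2.1984, 15.1284) → (-1.0558, 2.155) − 0.01·(2.1984, 15.1284) = (-1.077784, 2.003716)
Step 4: at (-1.077784, 2.003716), ∇F = (1.851864, 13.87416) → (-1.077784, 2.003716) − 0.01·(1.851864, 13.87416) = (-1.09630264, 1.8649744)
q = 1.8649744

1.8649744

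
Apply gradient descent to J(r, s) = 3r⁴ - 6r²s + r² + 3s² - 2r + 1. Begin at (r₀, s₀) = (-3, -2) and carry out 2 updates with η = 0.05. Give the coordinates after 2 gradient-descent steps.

∇J = (12r³ - 12rs + 2r - 2, -6r² + 6s)
(r₁, s₁) = (-3, -2) − 0.05·(-404, -66) = (17.2, 1.3)
(r₂, s₂) = (17.2, 1.3) − 0.05·(60825.456, -1767.24) = (-3024.0728, 89.662)

(-3024.0728, 89.662)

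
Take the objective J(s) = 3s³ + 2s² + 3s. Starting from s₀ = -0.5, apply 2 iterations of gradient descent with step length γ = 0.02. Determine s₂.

J′(s) = 9s² + 4s + 3
Step 1: J′(-0.5) = 3.25; s₁ = -0.5 − 0.02·3.25 = -0.565
Step 2: J′(-0.565) = 3.613025; s₂ = -0.565 − 0.02·3.613025 = -0.6372605

-0.6372605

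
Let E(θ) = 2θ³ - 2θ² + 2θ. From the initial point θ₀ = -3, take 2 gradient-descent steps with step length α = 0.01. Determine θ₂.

-4.659744

E′(θ) = 6θ² - 4θ + 2
θ₁ = -3 − 0.01·68 = -3.68
θ₂ = -3.68 − 0.01·97.9744 = -4.659744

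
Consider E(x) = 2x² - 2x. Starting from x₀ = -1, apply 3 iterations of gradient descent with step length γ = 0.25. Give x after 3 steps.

E′(x) = 4x - 2
x₁ = -1 − 0.25·(-6) = 0.5
x₂ = 0.5 − 0.25·0 = 0.5
x₃ = 0.5 − 0.25·0 = 0.5

0.5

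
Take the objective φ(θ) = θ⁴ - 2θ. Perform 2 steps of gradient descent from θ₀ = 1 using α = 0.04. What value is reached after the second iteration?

0.87540992

φ′(θ) = 4θ³ - 2
Step 1: φ′(1) = 2; θ₁ = 1 − 0.04·2 = 0.92
Step 2: φ′(0.92) = 1.114752; θ₂ = 0.92 − 0.04·1.114752 = 0.87540992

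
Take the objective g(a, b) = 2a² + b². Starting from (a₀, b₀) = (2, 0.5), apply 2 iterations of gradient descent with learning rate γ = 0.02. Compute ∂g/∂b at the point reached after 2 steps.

∇g = (4a, 2b)
(a₁, b₁) = (2, 0.5) − 0.02·(8, 1) = (1.84, 0.48)
(a₂, b₂) = (1.84, 0.48) − 0.02·(7.36, 0.96) = (1.6928, 0.4608)
∂g/∂b at (1.6928, 0.4608) = 0.9216

0.9216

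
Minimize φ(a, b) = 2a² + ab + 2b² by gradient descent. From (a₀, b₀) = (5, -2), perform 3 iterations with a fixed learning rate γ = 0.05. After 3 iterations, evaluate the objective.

∇φ = (4a + b, a + 4b)
Step 1: at (5, -2), ∇φ = (18, -3) → (5, -2) − 0.05·(18, -3) = (4.1, -1.85)
Step 2: at (4.1, -1.85), ∇φ = (14.55, -3.3) → (4.1, -1.85) − 0.05·(14.55, -3.3) = (3.3725, -1.685)
Step 3: at (3.3725, -1.685), ∇φ = (11.805, -3.3675) → (3.3725, -1.685) − 0.05·(11.805, -3.3675) = (2.78225, -1.516625)
φ(2.78225, -1.516625) = 15.862503

15.862503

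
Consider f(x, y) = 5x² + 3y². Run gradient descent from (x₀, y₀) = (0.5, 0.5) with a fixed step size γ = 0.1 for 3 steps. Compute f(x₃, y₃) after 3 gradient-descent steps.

∇f = (10x, 6y)
Step 1: at (0.5, 0.5), ∇f = (5, 3) → (0.5, 0.5) − 0.1·(5, 3) = (0, 0.2)
Step 2: at (0, 0.2), ∇f = (0, 1.2) → (0, 0.2) − 0.1·(0, 1.2) = (0, 0.08)
Step 3: at (0, 0.08), ∇f = (0, 0.48) → (0, 0.08) − 0.1·(0, 0.48) = (0, 0.032)
f(0, 0.032) = 0.003072

0.003072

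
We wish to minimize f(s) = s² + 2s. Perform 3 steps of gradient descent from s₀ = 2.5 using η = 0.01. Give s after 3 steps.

f′(s) = 2s + 2
s₁ = 2.5 − 0.01·7 = 2.43
s₂ = 2.43 − 0.01·6.86 = 2.3614
s₃ = 2.3614 − 0.01·6.7228 = 2.294172

2.294172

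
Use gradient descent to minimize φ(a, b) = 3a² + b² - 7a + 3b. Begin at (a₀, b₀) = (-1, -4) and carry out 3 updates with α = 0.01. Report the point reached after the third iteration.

(-0.632932, -3.85298)

∇φ = (6a - 7, 2b + 3)
(a₁, b₁) = (-1, -4) − 0.01·(-13, -5) = (-0.87, -3.95)
(a₂, b₂) = (-0.87, -3.95) − 0.01·(-12.22, -4.9) = (-0.7478, -3.901)
(a₃, b₃) = (-0.7478, -3.901) − 0.01·(-11.4868, -4.802) = (-0.632932, -3.85298)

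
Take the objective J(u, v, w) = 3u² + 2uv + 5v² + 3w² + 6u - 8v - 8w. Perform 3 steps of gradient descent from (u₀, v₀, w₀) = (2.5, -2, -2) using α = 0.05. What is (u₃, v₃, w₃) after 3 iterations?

∇J = (6u + 2v + 6, 2u + 10v - 8, 6w - 8)
Step 1: at (2.5, -2, -2), ∇J = (17, -23, -20) → (2.5, -2, -2) − 0.05·(17, -23, -20) = (1.65, -0.85, -1)
Step 2: at (1.65, -0.85, -1), ∇J = (14.2, -13.2, -14) → (1.65, -0.85, -1) − 0.05·(14.2, -13.2, -14) = (0.94, -0.19, -0.3)
Step 3: at (0.94, -0.19, -0.3), ∇J = (11.26, -8.02, -9.8) → (0.94, -0.19, -0.3) − 0.05·(11.26, -8.02, -9.8) = (0.377, 0.211, 0.19)

(0.377, 0.211, 0.19)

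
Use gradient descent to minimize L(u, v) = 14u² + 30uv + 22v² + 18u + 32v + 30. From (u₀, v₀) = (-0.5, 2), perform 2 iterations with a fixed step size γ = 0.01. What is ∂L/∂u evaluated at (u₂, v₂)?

∇L = (28u + 30v + 18, 30u + 44v + 32)
Step 1: at (-0.5, 2), ∇L = (64, 105) → (-0.5, 2) − 0.01·(64, 105) = (-1.14, 0.95)
Step 2: at (-1.14, 0.95), ∇L = (14.58, 39.6) → (-1.14, 0.95) − 0.01·(14.58, 39.6) = (-1.2858, 0.554)
∂L/∂u at (-1.2858, 0.554) = -1.3824

-1.3824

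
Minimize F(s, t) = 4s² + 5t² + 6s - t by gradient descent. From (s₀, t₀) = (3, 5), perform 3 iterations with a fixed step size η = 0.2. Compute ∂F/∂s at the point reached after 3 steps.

∇F = (8s + 6, 10t - 1)
Step 1: at (3, 5), ∇F = (30, 49) → (3, 5) − 0.2·(30, 49) = (-3, -4.8)
Step 2: at (-3, -4.8), ∇F = (-18, -49) → (-3, -4.8) − 0.2·(-18, -49) = (0.6, 5)
Step 3: at (0.6, 5), ∇F = (10.8, 49) → (0.6, 5) − 0.2·(10.8, 49) = (-1.56, -4.8)
∂F/∂s at (-1.56, -4.8) = -6.48

-6.48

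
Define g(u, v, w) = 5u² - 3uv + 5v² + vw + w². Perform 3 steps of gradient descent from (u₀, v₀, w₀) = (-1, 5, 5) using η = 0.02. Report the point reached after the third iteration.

∇g = (10u - 3v, -3u + 10v + w, v + 2w)
Step 1: at (-1, 5, 5), ∇g = (-25, 58, 15) → (-1, 5, 5) − 0.02·(-25, 58, 15) = (-0.5, 3.84, 4.7)
Step 2: at (-0.5, 3.84, 4.7), ∇g = (-16.52, 44.6, 13.24) → (-0.5, 3.84, 4.7) − 0.02·(-16.52, 44.6, 13.24) = (-0.1696, 2.948, 4.4352)
Step 3: at (-0.1696, 2.948, 4.4352), ∇g = (-10.54, 34.424, 11.8184) → (-0.1696, 2.948, 4.4352) − 0.02·(-10.54, 34.424, 11.8184) = (0.0412, 2.25952, 4.198832)

(0.0412, 2.25952, 4.198832)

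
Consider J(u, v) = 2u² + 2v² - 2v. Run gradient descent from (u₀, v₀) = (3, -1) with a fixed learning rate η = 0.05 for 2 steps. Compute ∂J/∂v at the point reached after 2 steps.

-3.84

∇J = (4u, 4v - 2)
(u₁, v₁) = (3, -1) − 0.05·(12, -6) = (2.4, -0.7)
(u₂, v₂) = (2.4, -0.7) − 0.05·(9.6, -4.8) = (1.92, -0.46)
∂J/∂v at (1.92, -0.46) = -3.84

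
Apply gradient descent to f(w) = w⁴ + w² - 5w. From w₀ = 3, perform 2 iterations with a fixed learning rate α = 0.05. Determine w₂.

0.986225

f′(w) = 4w³ + 2w - 5
Step 1: f′(3) = 109; w₁ = 3 − 0.05·109 = -2.45
Step 2: f′(-2.45) = -68.7245; w₂ = -2.45 − 0.05·(-68.7245) = 0.986225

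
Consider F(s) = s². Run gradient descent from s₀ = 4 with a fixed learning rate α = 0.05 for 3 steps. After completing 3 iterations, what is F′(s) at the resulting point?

5.832

F′(s) = 2s
s₁ = 4 − 0.05·8 = 3.6
s₂ = 3.6 − 0.05·7.2 = 3.24
s₃ = 3.24 − 0.05·6.48 = 2.916
F′(s) at (2.916) = 5.832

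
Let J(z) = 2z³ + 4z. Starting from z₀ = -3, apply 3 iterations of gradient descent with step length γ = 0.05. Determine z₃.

-98.8442547

J′(z) = 6z² + 4
Step 1: J′(-3) = 58; z₁ = -3 − 0.05·58 = -5.9
Step 2: J′(-5.9) = 212.86; z₂ = -5.9 − 0.05·212.86 = -16.543
Step 3: J′(-16.543) = 1646.025094; z₃ = -16.543 − 0.05·1646.025094 = -98.8442547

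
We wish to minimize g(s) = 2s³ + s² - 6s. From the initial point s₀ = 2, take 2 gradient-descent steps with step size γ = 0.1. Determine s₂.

0.416

g′(s) = 6s² + 2s - 6
Step 1: g′(2) = 22; s₁ = 2 − 0.1·22 = -0.2
Step 2: g′(-0.2) = -6.16; s₂ = -0.2 − 0.1·(-6.16) = 0.416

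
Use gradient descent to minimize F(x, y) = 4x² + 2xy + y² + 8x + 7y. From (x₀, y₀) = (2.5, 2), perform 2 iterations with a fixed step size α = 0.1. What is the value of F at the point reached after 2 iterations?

-5.1312

∇F = (8x + 2y + 8, 2x + 2y + 7)
(x₁, y₁) = (2.5, 2) − 0.1·(32, 16) = (-0.7, 0.4)
(x₂, y₂) = (-0.7, 0.4) − 0.1·(3.2, 6.4) = (-1.02, -0.24)
F(-1.02, -0.24) = -5.1312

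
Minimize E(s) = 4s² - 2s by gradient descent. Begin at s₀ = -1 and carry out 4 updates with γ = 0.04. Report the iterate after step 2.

E′(s) = 8s - 2
Step 1: E′(-1) = -10; s₁ = -1 − 0.04·(-10) = -0.6
Step 2: E′(-0.6) = -6.8; s₂ = -0.6 − 0.04·(-6.8) = -0.328

-0.328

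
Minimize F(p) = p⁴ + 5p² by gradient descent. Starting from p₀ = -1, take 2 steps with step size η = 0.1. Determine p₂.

F′(p) = 4p³ + 10p
Step 1: F′(-1) = -14; p₁ = -1 − 0.1·(-14) = 0.4
Step 2: F′(0.4) = 4.256; p₂ = 0.4 − 0.1·4.256 = -0.0256

-0.0256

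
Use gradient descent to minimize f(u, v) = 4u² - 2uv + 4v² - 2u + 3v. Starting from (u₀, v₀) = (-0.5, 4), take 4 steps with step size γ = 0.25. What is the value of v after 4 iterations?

∇f = (8u - 2v - 2, -2u + 8v + 3)
Step 1: at (-0.5, 4), ∇f = (-14, 36) → (-0.5, 4) − 0.25·(-14, 36) = (3, -5)
Step 2: at (3, -5), ∇f = (32, -43) → (3, -5) − 0.25·(32, -43) = (-5, 5.75)
Step 3: at (-5, 5.75), ∇f = (-53.5, 59) → (-5, 5.75) − 0.25·(-53.5, 59) = (8.375, -9)
Step 4: at (8.375, -9), ∇f = (83, -85.75) → (8.375, -9) − 0.25·(83, -85.75) = (-12.375, 12.4375)
v = 12.4375

12.4375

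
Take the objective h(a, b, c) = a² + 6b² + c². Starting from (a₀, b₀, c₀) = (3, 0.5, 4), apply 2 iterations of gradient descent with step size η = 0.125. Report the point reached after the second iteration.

(1.6875, 0.125, 2.25)

∇h = (2a, 12b, 2c)
Step 1: at (3, 0.5, 4), ∇h = (6, 6, 8) → (3, 0.5, 4) − 0.125·(6, 6, 8) = (2.25, -0.25, 3)
Step 2: at (2.25, -0.25, 3), ∇h = (4.5, -3, 6) → (2.25, -0.25, 3) − 0.125·(4.5, -3, 6) = (1.6875, 0.125, 2.25)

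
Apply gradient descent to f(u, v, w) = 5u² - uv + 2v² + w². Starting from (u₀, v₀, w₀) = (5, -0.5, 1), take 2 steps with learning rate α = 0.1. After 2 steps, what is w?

0.64

∇f = (10u - v, -u + 4v, 2w)
(u₁, v₁, w₁) = (5, -0.5, 1) − 0.1·(50.5, -7, 2) = (-0.05, 0.2, 0.8)
(u₂, v₂, w₂) = (-0.05, 0.2, 0.8) − 0.1·(-0.7, 0.85, 1.6) = (0.02, 0.115, 0.64)
w = 0.64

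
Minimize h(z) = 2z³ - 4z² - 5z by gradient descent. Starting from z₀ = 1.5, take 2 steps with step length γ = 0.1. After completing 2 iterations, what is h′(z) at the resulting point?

h′(z) = 6z² - 8z - 5
Step 1: h′(1.5) = -3.5; z₁ = 1.5 − 0.1·(-3.5) = 1.85
Step 2: h′(1.85) = 0.735; z₂ = 1.85 − 0.1·0.735 = 1.7765
h′(z) at (1.7765) = -0.2762865

-0.2762865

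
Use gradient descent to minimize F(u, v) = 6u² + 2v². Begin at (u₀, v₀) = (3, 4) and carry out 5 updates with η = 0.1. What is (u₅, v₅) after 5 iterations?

∇F = (12u, 4v)
(u₁, v₁) = (3, 4) − 0.1·(36, 16) = (-0.6, 2.4)
(u₂, v₂) = (-0.6, 2.4) − 0.1·(-7.2, 9.6) = (0.12, 1.44)
(u₃, v₃) = (0.12, 1.44) − 0.1·(1.44, 5.76) = (-0.024, 0.864)
(u₄, v₄) = (-0.024, 0.864) − 0.1·(-0.288, 3.456) = (0.0048, 0.5184)
(u₅, v₅) = (0.0048, 0.5184) − 0.1·(0.0576, 2.0736) = (-0.00096, 0.31104)

(-0.00096, 0.31104)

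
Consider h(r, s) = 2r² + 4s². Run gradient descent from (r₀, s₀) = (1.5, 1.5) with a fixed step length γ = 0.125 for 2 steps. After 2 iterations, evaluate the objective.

∇h = (4r, 8s)
(r₁, s₁) = (1.5, 1.5) − 0.125·(6, 12) = (0.75, 0)
(r₂, s₂) = (0.75, 0) − 0.125·(3, 0) = (0.375, 0)
h(0.375, 0) = 0.28125

0.28125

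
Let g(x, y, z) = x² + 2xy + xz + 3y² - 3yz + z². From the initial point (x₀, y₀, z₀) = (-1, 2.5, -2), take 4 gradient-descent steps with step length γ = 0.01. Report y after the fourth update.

1.82732061

∇g = (2x + 2y + z, 2x + 6y - 3z, x - 3y + 2z)
Step 1: at (-1, 2.5, -2), ∇g = (1, 19, -12.5) → (-1, 2.5, -2) − 0.01·(1, 19, -12.5) = (-1.01, 2.31, -1.875)
Step 2: at (-1.01, 2.31, -1.875), ∇g = (0.725, 17.465, -11.69) → (-1.01, 2.31, -1.875) − 0.01·(0.725, 17.465, -11.69) = (-1.01725, 2.13535, -1.7581)
Step 3: at (-1.01725, 2.13535, -1.7581), ∇g = (0.4781, 16.0519, -10.9395) → (-1.01725, 2.13535, -1.7581) − 0.01·(0.4781, 16.0519, -10.9395) = (-1.022031, 1.974831, -1.648705)
Step 4: at (-1.022031, 1.974831, -1.648705), ∇g = (0.256895, 14.751039, -10.243934) → (-1.022031, 1.974831, -1.648705) − 0.01·(0.256895, 14.751039, -10.243934) = (-1.02459995, 1.82732061, -1.54626566)
y = 1.82732061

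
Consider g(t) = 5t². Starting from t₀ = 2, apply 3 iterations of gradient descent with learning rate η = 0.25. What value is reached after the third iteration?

-6.75

g′(t) = 10t
Step 1: g′(2) = 20; t₁ = 2 − 0.25·20 = -3
Step 2: g′(-3) = -30; t₂ = -3 − 0.25·(-30) = 4.5
Step 3: g′(4.5) = 45; t₃ = 4.5 − 0.25·45 = -6.75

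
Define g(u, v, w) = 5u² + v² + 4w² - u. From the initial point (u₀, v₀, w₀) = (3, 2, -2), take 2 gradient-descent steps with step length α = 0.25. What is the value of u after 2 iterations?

∇g = (10u - 1, 2v, 8w)
(u₁, v₁, w₁) = (3, 2, -2) − 0.25·(29, 4, -16) = (-4.25, 1, 2)
(u₂, v₂, w₂) = (-4.25, 1, 2) − 0.25·(-43.5, 2, 16) = (6.625, 0.5, -2)
u = 6.625

6.625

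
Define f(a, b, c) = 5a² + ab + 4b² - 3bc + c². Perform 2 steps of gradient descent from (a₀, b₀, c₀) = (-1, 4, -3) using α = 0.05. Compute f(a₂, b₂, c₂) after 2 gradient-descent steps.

∇f = (10a + b, a + 8b - 3c, -3b + 2c)
(a₁, b₁, c₁) = (-1, 4, -3) − 0.05·(-6, 40, -18) = (-0.7, 2, -2.1)
(a₂, b₂, c₂) = (-0.7, 2, -2.1) − 0.05·(-5, 21.6, -10.2) = (-0.45, 0.92, -1.59)
f(-0.45, 0.92, -1.59) = 10.9006

10.9006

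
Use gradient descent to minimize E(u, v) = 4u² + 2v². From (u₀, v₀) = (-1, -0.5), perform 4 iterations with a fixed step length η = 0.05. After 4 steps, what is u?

-0.1296

∇E = (8u, 4v)
Step 1: at (-1, -0.5), ∇E = (-8, -2) → (-1, -0.5) − 0.05·(-8, -2) = (-0.6, -0.4)
Step 2: at (-0.6, -0.4), ∇E = (-4.8, -1.6) → (-0.6, -0.4) − 0.05·(-4.8, -1.6) = (-0.36, -0.32)
Step 3: at (-0.36, -0.32), ∇E = (-2.88, -1.28) → (-0.36, -0.32) − 0.05·(-2.88, -1.28) = (-0.216, -0.256)
Step 4: at (-0.216, -0.256), ∇E = (-1.728, -1.024) → (-0.216, -0.256) − 0.05·(-1.728, -1.024) = (-0.1296, -0.2048)
u = -0.1296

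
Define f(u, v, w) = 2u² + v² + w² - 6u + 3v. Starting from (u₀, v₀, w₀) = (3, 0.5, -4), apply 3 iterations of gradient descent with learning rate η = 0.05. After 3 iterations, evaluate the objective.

5.058468

∇f = (4u - 6, 2v + 3, 2w)
Step 1: at (3, 0.5, -4), ∇f = (6, 4, -8) → (3, 0.5, -4) − 0.05·(6, 4, -8) = (2.7, 0.3, -3.6)
Step 2: at (2.7, 0.3, -3.6), ∇f = (4.8, 3.6, -7.2) → (2.7, 0.3, -3.6) − 0.05·(4.8, 3.6, -7.2) = (2.46, 0.12, -3.24)
Step 3: at (2.46, 0.12, -3.24), ∇f = (3.84, 3.24, -6.48) → (2.46, 0.12, -3.24) − 0.05·(3.84, 3.24, -6.48) = (2.268, -0.042, -2.916)
f(2.268, -0.042, -2.916) = 5.058468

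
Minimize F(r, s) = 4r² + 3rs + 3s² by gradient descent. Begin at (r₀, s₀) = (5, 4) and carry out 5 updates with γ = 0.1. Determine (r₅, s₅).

∇F = (8r + 3s, 3r + 6s)
(r₁, s₁) = (5, 4) − 0.1·(52, 39) = (-0.2, 0.1)
(r₂, s₂) = (-0.2, 0.1) − 0.1·(-1.3, 0) = (-0.07, 0.1)
(r₃, s₃) = (-0.07, 0.1) − 0.1·(-0.26, 0.39) = (-0.044, 0.061)
(r₄, s₄) = (-0.044, 0.061) − 0.1·(-0.169, 0.234) = (-0.0271, 0.0376)
(r₅, s₅) = (-0.0271, 0.0376) − 0.1·(-0.104, 0.1443) = (-0.0167, 0.02317)

(-0.0167, 0.02317)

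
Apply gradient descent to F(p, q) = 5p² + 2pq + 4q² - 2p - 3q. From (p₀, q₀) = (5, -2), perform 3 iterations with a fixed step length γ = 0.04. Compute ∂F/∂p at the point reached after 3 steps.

10.923904

∇F = (10p + 2q - 2, 2p + 8q - 3)
(p₁, q₁) = (5, -2) − 0.04·(44, -9) = (3.24, -1.64)
(p₂, q₂) = (3.24, -1.64) − 0.04·(27.12, -9.64) = (2.1552, -1.2544)
(p₃, q₃) = (2.1552, -1.2544) − 0.04·(17.0432, -8.7248) = (1.473472, -0.905408)
∂F/∂p at (1.473472, -0.905408) = 10.923904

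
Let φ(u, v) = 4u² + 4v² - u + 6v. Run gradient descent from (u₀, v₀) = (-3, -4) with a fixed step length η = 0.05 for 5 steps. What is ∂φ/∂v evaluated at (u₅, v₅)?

∇φ = (8u - 1, 8v + 6)
Step 1: at (-3, -4), ∇φ = (-25, -26) → (-3, -4) − 0.05·(-25, -26) = (-1.75, -2.7)
Step 2: at (-1.75, -2.7), ∇φ = (-15, -15.6) → (-1.75, -2.7) − 0.05·(-15, -15.6) = (-1, -1.92)
Step 3: at (-1, -1.92), ∇φ = (-9, -9.36) → (-1, -1.92) − 0.05·(-9, -9.36) = (-0.55, -1.452)
Step 4: at (-0.55, -1.452), ∇φ = (-5.4, -5.616) → (-0.55, -1.452) − 0.05·(-5.4, -5.616) = (-0.28, -1.1712)
Step 5: at (-0.28, -1.1712), ∇φ = (-3.24, -3.3696) → (-0.28, -1.1712) − 0.05·(-3.24, -3.3696) = (-0.118, -1.00272)
∂φ/∂v at (-0.118, -1.00272) = -2.02176

-2.02176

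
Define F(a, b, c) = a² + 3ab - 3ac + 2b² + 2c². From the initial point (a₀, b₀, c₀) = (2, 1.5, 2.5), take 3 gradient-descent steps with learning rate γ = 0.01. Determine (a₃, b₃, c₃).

∇F = (2a + 3b - 3c, 3a + 4b, -3a + 4c)
(a₁, b₁, c₁) = (2, 1.5, 2.5) − 0.01·(1, 12, 4) = (1.99, 1.38, 2.46)
(a₂, b₂, c₂) = (1.99, 1.38, 2.46) − 0.01·(0.74, 11.49, 3.87) = (1.9826, 1.2651, 2.4213)
(a₃, b₃, c₃) = (1.9826, 1.2651, 2.4213) − 0.01·(0.4966, 11.0082, 3.7374) = (1.977634, 1.155018, 2.383926)

(1.977634, 1.155018, 2.383926)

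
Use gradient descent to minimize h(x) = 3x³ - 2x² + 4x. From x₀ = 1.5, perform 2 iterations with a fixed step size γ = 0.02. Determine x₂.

h′(x) = 9x² - 4x + 4
Step 1: h′(1.5) = 18.25; x₁ = 1.5 − 0.02·18.25 = 1.135
Step 2: h′(1.135) = 11.054025; x₂ = 1.135 − 0.02·11.054025 = 0.9139195

0.9139195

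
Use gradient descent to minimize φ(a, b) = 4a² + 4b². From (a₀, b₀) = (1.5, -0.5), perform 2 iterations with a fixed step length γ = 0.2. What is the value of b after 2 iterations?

∇φ = (8a, 8b)
(a₁, b₁) = (1.5, -0.5) − 0.2·(12, -4) = (-0.9, 0.3)
(a₂, b₂) = (-0.9, 0.3) − 0.2·(-7.2, 2.4) = (0.54, -0.18)
b = -0.18

-0.18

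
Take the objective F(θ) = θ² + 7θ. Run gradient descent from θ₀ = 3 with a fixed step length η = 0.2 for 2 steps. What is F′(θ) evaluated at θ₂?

F′(θ) = 2θ + 7
Step 1: F′(3) = 13; θ₁ = 3 − 0.2·13 = 0.4
Step 2: F′(0.4) = 7.8; θ₂ = 0.4 − 0.2·7.8 = -1.16
F′(θ) at (-1.16) = 4.68

4.68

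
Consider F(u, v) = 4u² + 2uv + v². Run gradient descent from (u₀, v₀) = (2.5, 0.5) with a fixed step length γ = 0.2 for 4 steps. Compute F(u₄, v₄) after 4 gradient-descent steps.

∇F = (8u + 2v, 2u + 2v)
Step 1: at (2.5, 0.5), ∇F = (21, 6) → (2.5, 0.5) − 0.2·(21, 6) = (-1.7, -0.7)
Step 2: at (-1.7, -0.7), ∇F = (-15, -4.8) → (-1.7, -0.7) − 0.2·(-15, -4.8) = (1.3, 0.26)
Step 3: at (1.3, 0.26), ∇F = (10.92, 3.12) → (1.3, 0.26) − 0.2·(10.92, 3.12) = (-0.884, -0.364)
Step 4: at (-0.884, -0.364), ∇F = (-7.8, -2.496) → (-0.884, -0.364) − 0.2·(-7.8, -2.496) = (0.676, 0.1352)
F(0.676, 0.1352) = 2.02897344

2.02897344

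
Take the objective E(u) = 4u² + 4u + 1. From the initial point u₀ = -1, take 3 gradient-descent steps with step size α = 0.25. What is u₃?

E′(u) = 8u + 4
Step 1: E′(-1) = -4; u₁ = -1 − 0.25·(-4) = 0
Step 2: E′(0) = 4; u₂ = 0 − 0.25·4 = -1
Step 3: E′(-1) = -4; u₃ = -1 − 0.25·(-4) = 0

0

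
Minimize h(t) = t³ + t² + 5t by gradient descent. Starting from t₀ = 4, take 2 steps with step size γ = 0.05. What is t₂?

0.469625

h′(t) = 3t² + 2t + 5
Step 1: h′(4) = 61; t₁ = 4 − 0.05·61 = 0.95
Step 2: h′(0.95) = 9.6075; t₂ = 0.95 − 0.05·9.6075 = 0.469625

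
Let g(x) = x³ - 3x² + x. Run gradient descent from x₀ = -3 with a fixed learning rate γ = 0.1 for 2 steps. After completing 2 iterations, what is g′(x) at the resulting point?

2804.877232

g′(x) = 3x² - 6x + 1
x₁ = -3 − 0.1·46 = -7.6
x₂ = -7.6 − 0.1·219.88 = -29.588
g′(x) at (-29.588) = 2804.877232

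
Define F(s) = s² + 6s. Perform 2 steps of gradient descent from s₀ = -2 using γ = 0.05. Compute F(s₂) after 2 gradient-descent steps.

F′(s) = 2s + 6
s₁ = -2 − 0.05·2 = -2.1
s₂ = -2.1 − 0.05·1.8 = -2.19
F(-2.19) = -8.3439

-8.3439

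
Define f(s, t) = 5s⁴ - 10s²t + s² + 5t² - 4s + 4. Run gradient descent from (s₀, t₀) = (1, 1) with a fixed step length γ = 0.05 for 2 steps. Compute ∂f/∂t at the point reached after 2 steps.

1.85319

∇f = (20s³ - 20st + 2s - 4, -10s² + 10t)
Step 1: at (1, 1), ∇f = (-2, 0) → (1, 1) − 0.05·(-2, 0) = (1.1, 1)
Step 2: at (1.1, 1), ∇f = (2.82, -2.1) → (1.1, 1) − 0.05·(2.82, -2.1) = (0.959, 1.105)
∂f/∂t at (0.959, 1.105) = 1.85319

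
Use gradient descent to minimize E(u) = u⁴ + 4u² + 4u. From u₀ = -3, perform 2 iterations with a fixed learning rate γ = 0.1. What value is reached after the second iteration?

E′(u) = 4u³ + 8u + 4
Step 1: E′(-3) = -128; u₁ = -3 − 0.1·(-128) = 9.8
Step 2: E′(9.8) = 3847.168; u₂ = 9.8 − 0.1·3847.168 = -374.9168

-374.9168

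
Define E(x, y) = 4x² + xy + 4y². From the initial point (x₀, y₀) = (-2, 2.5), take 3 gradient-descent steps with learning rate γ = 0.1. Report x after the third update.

∇E = (8x + y, x + 8y)
Step 1: at (-2, 2.5), ∇E = (-13.5, 18) → (-2, 2.5) − 0.1·(-13.5, 18) = (-0.65, 0.7)
Step 2: at (-0.65, 0.7), ∇E = (-4.5, 4.95) → (-0.65, 0.7) − 0.1·(-4.5, 4.95) = (-0.2, 0.205)
Step 3: at (-0.2, 0.205), ∇E = (-1.395, 1.44) → (-0.2, 0.205) − 0.1·(-1.395, 1.44) = (-0.0605, 0.061)
x = -0.0605

-0.0605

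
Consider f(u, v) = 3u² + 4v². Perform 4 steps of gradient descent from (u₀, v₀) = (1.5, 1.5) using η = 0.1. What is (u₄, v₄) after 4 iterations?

(0.0384, 0.0024)

∇f = (6u, 8v)
(u₁, v₁) = (1.5, 1.5) − 0.1·(9, 12) = (0.6, 0.3)
(u₂, v₂) = (0.6, 0.3) − 0.1·(3.6, 2.4) = (0.24, 0.06)
(u₃, v₃) = (0.24, 0.06) − 0.1·(1.44, 0.48) = (0.096, 0.012)
(u₄, v₄) = (0.096, 0.012) − 0.1·(0.576, 0.096) = (0.0384, 0.0024)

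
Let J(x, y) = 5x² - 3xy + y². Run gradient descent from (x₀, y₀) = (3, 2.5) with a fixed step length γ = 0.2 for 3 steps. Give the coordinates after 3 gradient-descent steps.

(-2.832, 2.736)

∇J = (10x - 3y, -3x + 2y)
Step 1: at (3, 2.5), ∇J = (22.5, -4) → (3, 2.5) − 0.2·(22.5, -4) = (-1.5, 3.3)
Step 2: at (-1.5, 3.3), ∇J = (-24.9, 11.1) → (-1.5, 3.3) − 0.2·(-24.9, 11.1) = (3.48, 1.08)
Step 3: at (3.48, 1.08), ∇J = (31.56, -8.28) → (3.48, 1.08) − 0.2·(31.56, -8.28) = (-2.832, 2.736)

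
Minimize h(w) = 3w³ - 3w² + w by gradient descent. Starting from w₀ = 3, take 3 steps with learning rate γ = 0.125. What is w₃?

-1605

h′(w) = 9w² - 6w + 1
Step 1: h′(3) = 64; w₁ = 3 − 0.125·64 = -5
Step 2: h′(-5) = 256; w₂ = -5 − 0.125·256 = -37
Step 3: h′(-37) = 12544; w₃ = -37 − 0.125·12544 = -1605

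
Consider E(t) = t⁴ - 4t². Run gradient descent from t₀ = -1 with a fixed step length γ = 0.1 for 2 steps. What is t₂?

-1.4224

E′(t) = 4t³ - 8t
Step 1: E′(-1) = 4; t₁ = -1 − 0.1·4 = -1.4
Step 2: E′(-1.4) = 0.224; t₂ = -1.4 − 0.1·0.224 = -1.4224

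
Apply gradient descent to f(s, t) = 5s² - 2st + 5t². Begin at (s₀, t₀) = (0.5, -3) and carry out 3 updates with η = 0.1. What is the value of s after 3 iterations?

-0.024

∇f = (10s - 2t, -2s + 10t)
Step 1: at (0.5, -3), ∇f = (11, -31) → (0.5, -3) − 0.1·(11, -31) = (-0.6, 0.1)
Step 2: at (-0.6, 0.1), ∇f = (-6.2, 2.2) → (-0.6, 0.1) − 0.1·(-6.2, 2.2) = (0.02, -0.12)
Step 3: at (0.02, -0.12), ∇f = (0.44, -1.24) → (0.02, -0.12) − 0.1·(0.44, -1.24) = (-0.024, 0.004)
s = -0.024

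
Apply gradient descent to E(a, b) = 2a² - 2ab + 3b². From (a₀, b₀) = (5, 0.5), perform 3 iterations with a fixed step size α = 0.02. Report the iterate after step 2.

(4.276, 0.748)

∇E = (4a - 2b, -2a + 6b)
(a₁, b₁) = (5, 0.5) − 0.02·(19, -7) = (4.62, 0.64)
(a₂, b₂) = (4.62, 0.64) − 0.02·(17.2, -5.4) = (4.276, 0.748)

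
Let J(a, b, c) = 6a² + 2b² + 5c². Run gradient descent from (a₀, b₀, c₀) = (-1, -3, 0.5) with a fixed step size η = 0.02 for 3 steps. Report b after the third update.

∇J = (12a, 4b, 10c)
(a₁, b₁, c₁) = (-1, -3, 0.5) − 0.02·(-12, -12, 5) = (-0.76, -2.76, 0.4)
(a₂, b₂, c₂) = (-0.76, -2.76, 0.4) − 0.02·(-9.12, -11.04, 4) = (-0.5776, -2.5392, 0.32)
(a₃, b₃, c₃) = (-0.5776, -2.5392, 0.32) − 0.02·(-6.9312, -10.1568, 3.2) = (-0.438976, -2.336064, 0.256)
b = -2.336064

-2.336064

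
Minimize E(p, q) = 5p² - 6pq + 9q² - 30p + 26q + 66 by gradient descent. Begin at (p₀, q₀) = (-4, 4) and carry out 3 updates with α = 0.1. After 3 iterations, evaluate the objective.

∇E = (10p - 6q - 30, -6p + 18q + 26)
(p₁, q₁) = (-4, 4) − 0.1·(-94, 122) = (5.4, -8.2)
(p₂, q₂) = (5.4, -8.2) − 0.1·(73.2, -154) = (-1.92, 7.2)
(p₃, q₃) = (-1.92, 7.2) − 0.1·(-92.4, 167.12) = (7.32, -9.512)
E(7.32, -9.512) = 1099.070336

1099.070336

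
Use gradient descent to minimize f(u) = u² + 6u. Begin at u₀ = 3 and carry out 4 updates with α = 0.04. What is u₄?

f′(u) = 2u + 6
u₁ = 3 − 0.04·12 = 2.52
u₂ = 2.52 − 0.04·11.04 = 2.0784
u₃ = 2.0784 − 0.04·10.1568 = 1.672128
u₄ = 1.672128 − 0.04·9.344256 = 1.29835776

1.29835776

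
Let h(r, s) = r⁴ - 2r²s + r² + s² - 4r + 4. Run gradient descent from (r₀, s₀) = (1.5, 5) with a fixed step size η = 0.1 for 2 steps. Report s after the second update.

5.6725

∇h = (4r³ - 4rs + 2r - 4, -2r² + 2s)
Step 1: at (1.5, 5), ∇h = (-17.5, 5.5) → (1.5, 5) − 0.1·(-17.5, 5.5) = (3.25, 4.45)
Step 2: at (3.25, 4.45), ∇h = (81.9625, -12.225) → (3.25, 4.45) − 0.1·(81.9625, -12.225) = (-4.94625, 5.6725)
s = 5.6725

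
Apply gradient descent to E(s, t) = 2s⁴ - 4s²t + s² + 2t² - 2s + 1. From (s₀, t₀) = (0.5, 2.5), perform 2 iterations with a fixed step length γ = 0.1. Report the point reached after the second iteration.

∇E = (8s³ - 8st + 2s - 2, -4s² + 4t)
Step 1: at (0.5, 2.5), ∇E = (-10, 9) → (0.5, 2.5) − 0.1·(-10, 9) = (1.5, 1.6)
Step 2: at (1.5, 1.6), ∇E = (8.8, -2.6) → (1.5, 1.6) − 0.1·(8.8, -2.6) = (0.62, 1.86)

(0.62, 1.86)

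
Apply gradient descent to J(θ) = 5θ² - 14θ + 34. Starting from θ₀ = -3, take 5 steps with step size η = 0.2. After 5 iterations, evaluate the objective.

J′(θ) = 10θ - 14
Step 1: J′(-3) = -44; θ₁ = -3 − 0.2·(-44) = 5.8
Step 2: J′(5.8) = 44; θ₂ = 5.8 − 0.2·44 = -3
Step 3: J′(-3) = -44; θ₃ = -3 − 0.2·(-44) = 5.8
Step 4: J′(5.8) = 44; θ₄ = 5.8 − 0.2·44 = -3
Step 5: J′(-3) = -44; θ₅ = -3 − 0.2·(-44) = 5.8
J(5.8) = 121

121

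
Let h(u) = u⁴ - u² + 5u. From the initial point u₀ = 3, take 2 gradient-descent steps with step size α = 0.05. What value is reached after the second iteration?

h′(u) = 4u³ - 2u + 5
u₁ = 3 − 0.05·107 = -2.35
u₂ = -2.35 − 0.05·(-42.2115) = -0.239425

-0.239425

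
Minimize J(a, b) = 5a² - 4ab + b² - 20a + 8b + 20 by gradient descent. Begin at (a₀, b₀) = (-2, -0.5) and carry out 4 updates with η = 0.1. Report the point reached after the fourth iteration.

(1.3344, -1.6)

∇J = (10a - 4b - 20, -4a + 2b + 8)
Step 1: at (-2, -0.5), ∇J = (-38, 15) → (-2, -0.5) − 0.1·(-38, 15) = (1.8, -2)
Step 2: at (1.8, -2), ∇J = (6, -3.2) → (1.8, -2) − 0.1·(6, -3.2) = (1.2, -1.68)
Step 3: at (1.2, -1.68), ∇J = (-1.28, -0.16) → (1.2, -1.68) − 0.1·(-1.28, -0.16) = (1.328, -1.664)
Step 4: at (1.328, -1.664), ∇J = (-0.064, -0.64) → (1.328, -1.664) − 0.1·(-0.064, -0.64) = (1.3344, -1.6)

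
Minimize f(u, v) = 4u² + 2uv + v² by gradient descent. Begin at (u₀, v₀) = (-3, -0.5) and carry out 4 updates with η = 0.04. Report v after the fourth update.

∇f = (8u + 2v, 2u + 2v)
(u₁, v₁) = (-3, -0.5) − 0.04·(-25, -7) = (-2, -0.22)
(u₂, v₂) = (-2, -0.22) − 0.04·(-16.44, -4.44) = (-1.3424, -0.0424)
(u₃, v₃) = (-1.3424, -0.0424) − 0.04·(-10.824, -2.7696) = (-0.90944, 0.068384)
(u₄, v₄) = (-0.90944, 0.068384) − 0.04·(-7.138752, -1.682112) = (-0.62388992, 0.13566848)
v = 0.13566848

0.13566848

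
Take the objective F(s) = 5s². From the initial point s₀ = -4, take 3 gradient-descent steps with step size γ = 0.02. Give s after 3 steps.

F′(s) = 10s
s₁ = -4 − 0.02·(-40) = -3.2
s₂ = -3.2 − 0.02·(-32) = -2.56
s₃ = -2.56 − 0.02·(-25.6) = -2.048

-2.048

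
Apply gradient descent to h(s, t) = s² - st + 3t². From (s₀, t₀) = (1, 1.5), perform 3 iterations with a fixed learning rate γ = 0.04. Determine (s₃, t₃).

(0.910336, 0.749312)

∇h = (2s - t, -s + 6t)
Step 1: at (1, 1.5), ∇h = (0.5, 8) → (1, 1.5) − 0.04·(0.5, 8) = (0.98, 1.18)
Step 2: at (0.98, 1.18), ∇h = (0.78, 6.1) → (0.98, 1.18) − 0.04·(0.78, 6.1) = (0.9488, 0.936)
Step 3: at (0.9488, 0.936), ∇h = (0.9616, 4.6672) → (0.9488, 0.936) − 0.04·(0.9616, 4.6672) = (0.910336, 0.749312)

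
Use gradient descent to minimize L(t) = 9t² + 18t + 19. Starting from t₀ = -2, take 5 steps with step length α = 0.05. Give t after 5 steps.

-1.00001

L′(t) = 18t + 18
Step 1: L′(-2) = -18; t₁ = -2 − 0.05·(-18) = -1.1
Step 2: L′(-1.1) = -1.8; t₂ = -1.1 − 0.05·(-1.8) = -1.01
Step 3: L′(-1.01) = -0.18; t₃ = -1.01 − 0.05·(-0.18) = -1.001
Step 4: L′(-1.001) = -0.018; t₄ = -1.001 − 0.05·(-0.018) = -1.0001
Step 5: L′(-1.0001) = -0.0018; t₅ = -1.0001 − 0.05·(-0.0018) = -1.00001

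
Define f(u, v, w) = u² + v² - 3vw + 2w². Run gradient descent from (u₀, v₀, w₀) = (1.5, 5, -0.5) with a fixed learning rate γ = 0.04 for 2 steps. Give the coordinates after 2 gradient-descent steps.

∇f = (2u, 2v - 3w, -3v + 4w)
Step 1: at (1.5, 5, -0.5), ∇f = (3, 11.5, -17) → (1.5, 5, -0.5) − 0.04·(3, 11.5, -17) = (1.38, 4.54, 0.18)
Step 2: at (1.38, 4.54, 0.18), ∇f = (2.76, 8.54, -12.9) → (1.38, 4.54, 0.18) − 0.04·(2.76, 8.54, -12.9) = (1.2696, 4.1984, 0.696)

(1.2696, 4.1984, 0.696)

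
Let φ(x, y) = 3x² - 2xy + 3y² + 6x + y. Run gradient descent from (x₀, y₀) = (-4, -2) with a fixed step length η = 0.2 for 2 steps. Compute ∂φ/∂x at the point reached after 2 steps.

-2.32

∇φ = (6x - 2y + 6, -2x + 6y + 1)
(x₁, y₁) = (-4, -2) − 0.2·(-14, -3) = (-1.2, -1.4)
(x₂, y₂) = (-1.2, -1.4) − 0.2·(1.6, -5) = (-1.52, -0.4)
∂φ/∂x at (-1.52, -0.4) = -2.32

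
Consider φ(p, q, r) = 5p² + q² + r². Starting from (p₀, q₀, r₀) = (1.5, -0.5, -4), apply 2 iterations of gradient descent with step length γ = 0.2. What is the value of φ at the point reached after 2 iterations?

∇φ = (10p, 2q, 2r)
(p₁, q₁, r₁) = (1.5, -0.5, -4) − 0.2·(15, -1, -8) = (-1.5, -0.3, -2.4)
(p₂, q₂, r₂) = (-1.5, -0.3, -2.4) − 0.2·(-15, -0.6, -4.8) = (1.5, -0.18, -1.44)
φ(1.5, -0.18, -1.44) = 13.356

13.356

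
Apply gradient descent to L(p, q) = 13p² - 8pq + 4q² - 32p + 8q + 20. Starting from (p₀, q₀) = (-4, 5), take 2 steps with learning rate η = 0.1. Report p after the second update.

∇L = (26p - 8q - 32, -8p + 8q + 8)
Step 1: at (-4, 5), ∇L = (-176, 80) → (-4, 5) − 0.1·(-176, 80) = (13.6, -3)
Step 2: at (13.6, -3), ∇L = (345.6, -124.8) → (13.6, -3) − 0.1·(345.6, -124.8) = (-20.96, 9.48)
p = -20.96

-20.96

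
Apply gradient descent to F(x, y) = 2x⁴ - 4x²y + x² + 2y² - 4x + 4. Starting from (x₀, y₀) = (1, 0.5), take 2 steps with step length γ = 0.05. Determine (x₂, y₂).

(0.9344, 0.642)

∇F = (8x³ - 8xy + 2x - 4, -4x² + 4y)
(x₁, y₁) = (1, 0.5) − 0.05·(2, -2) = (0.9, 0.6)
(x₂, y₂) = (0.9, 0.6) − 0.05·(-0.688, -0.84) = (0.9344, 0.642)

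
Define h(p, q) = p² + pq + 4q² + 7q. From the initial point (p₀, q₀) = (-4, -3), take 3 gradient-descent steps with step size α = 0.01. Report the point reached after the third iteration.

∇h = (2p + q, p + 8q + 7)
(p₁, q₁) = (-4, -3) − 0.01·(-11, -21) = (-3.89, -2.79)
(p₂, q₂) = (-3.89, -2.79) − 0.01·(-10.57, -19.21) = (-3.7843, -2.5979)
(p₃, q₃) = (-3.7843, -2.5979) − 0.01·(-10.1665, -17.5675) = (-3.682635, -2.422225)

(-3.682635, -2.422225)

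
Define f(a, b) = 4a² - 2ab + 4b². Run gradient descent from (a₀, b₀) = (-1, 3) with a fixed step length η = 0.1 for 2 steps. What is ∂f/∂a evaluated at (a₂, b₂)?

∇f = (8a - 2b, -2a + 8b)
(a₁, b₁) = (-1, 3) − 0.1·(-14, 26) = (0.4, 0.4)
(a₂, b₂) = (0.4, 0.4) − 0.1·(2.4, 2.4) = (0.16, 0.16)
∂f/∂a at (0.16, 0.16) = 0.96

0.96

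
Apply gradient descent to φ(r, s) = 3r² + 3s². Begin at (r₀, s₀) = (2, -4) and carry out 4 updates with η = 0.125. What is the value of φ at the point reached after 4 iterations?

0.00091552734375

∇φ = (6r, 6s)
Step 1: at (2, -4), ∇φ = (12, -24) → (2, -4) − 0.125·(12, -24) = (0.5, -1)
Step 2: at (0.5, -1), ∇φ = (3, -6) → (0.5, -1) − 0.125·(3, -6) = (0.125, -0.25)
Step 3: at (0.125, -0.25), ∇φ = (0.75, -1.5) → (0.125, -0.25) − 0.125·(0.75, -1.5) = (0.03125, -0.0625)
Step 4: at (0.03125, -0.0625), ∇φ = (0.1875, -0.375) → (0.03125, -0.0625) − 0.125·(0.1875, -0.375) = (0.0078125, -0.015625)
φ(0.0078125, -0.015625) = 0.00091552734375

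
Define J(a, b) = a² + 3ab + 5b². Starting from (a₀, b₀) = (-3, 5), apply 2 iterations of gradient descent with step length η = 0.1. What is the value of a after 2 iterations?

-3.39

∇J = (2a + 3b, 3a + 10b)
Step 1: at (-3, 5), ∇J = (9, 41) → (-3, 5) − 0.1·(9, 41) = (-3.9, 0.9)
Step 2: at (-3.9, 0.9), ∇J = (-5.1, -2.7) → (-3.9, 0.9) − 0.1·(-5.1, -2.7) = (-3.39, 1.17)
a = -3.39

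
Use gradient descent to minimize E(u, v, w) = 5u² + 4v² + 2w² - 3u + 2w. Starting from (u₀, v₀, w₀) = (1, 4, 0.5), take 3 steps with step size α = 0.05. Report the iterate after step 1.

∇E = (10u - 3, 8v, 4w + 2)
(u₁, v₁, w₁) = (1, 4, 0.5) − 0.05·(7, 32, 4) = (0.65, 2.4, 0.3)

(0.65, 2.4, 0.3)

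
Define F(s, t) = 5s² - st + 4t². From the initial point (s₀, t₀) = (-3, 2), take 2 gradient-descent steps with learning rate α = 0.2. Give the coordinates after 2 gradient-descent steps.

∇F = (10s - t, -s + 8t)
(s₁, t₁) = (-3, 2) − 0.2·(-32, 19) = (3.4, -1.8)
(s₂, t₂) = (3.4, -1.8) − 0.2·(35.8, -17.8) = (-3.76, 1.76)

(-3.76, 1.76)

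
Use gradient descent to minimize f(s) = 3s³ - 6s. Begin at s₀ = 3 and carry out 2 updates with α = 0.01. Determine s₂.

f′(s) = 9s² - 6
Step 1: f′(3) = 75; s₁ = 3 − 0.01·75 = 2.25
Step 2: f′(2.25) = 39.5625; s₂ = 2.25 − 0.01·39.5625 = 1.854375

1.854375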